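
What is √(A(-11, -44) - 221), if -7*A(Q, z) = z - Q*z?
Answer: I*√7133/7 ≈ 12.065*I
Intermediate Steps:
A(Q, z) = -z/7 + Q*z/7 (A(Q, z) = -(z - Q*z)/7 = -z/7 + Q*z/7)
√(A(-11, -44) - 221) = √((⅐)*(-44)*(-1 - 11) - 221) = √((⅐)*(-44)*(-12) - 221) = √(528/7 - 221) = √(-1019/7) = I*√7133/7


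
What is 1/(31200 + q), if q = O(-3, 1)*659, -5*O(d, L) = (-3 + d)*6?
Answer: 5/179724 ≈ 2.7820e-5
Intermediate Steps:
O(d, L) = 18/5 - 6*d/5 (O(d, L) = -(-3 + d)*6/5 = -(-18 + 6*d)/5 = 18/5 - 6*d/5)
q = 23724/5 (q = (18/5 - 6/5*(-3))*659 = (18/5 + 18/5)*659 = (36/5)*659 = 23724/5 ≈ 4744.8)
1/(31200 + q) = 1/(31200 + 23724/5) = 1/(179724/5) = 5/179724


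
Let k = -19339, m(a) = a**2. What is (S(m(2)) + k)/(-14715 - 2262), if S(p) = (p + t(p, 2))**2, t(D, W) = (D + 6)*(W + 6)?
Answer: 12283/16977 ≈ 0.72351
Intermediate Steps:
t(D, W) = (6 + D)*(6 + W)
S(p) = (48 + 9*p)**2 (S(p) = (p + (36 + 6*p + 6*2 + p*2))**2 = (p + (36 + 6*p + 12 + 2*p))**2 = (p + (48 + 8*p))**2 = (48 + 9*p)**2)
(S(m(2)) + k)/(-14715 - 2262) = (9*(16 + 3*2**2)**2 - 19339)/(-14715 - 2262) = (9*(16 + 3*4)**2 - 19339)/(-16977) = (9*(16 + 12)**2 - 19339)*(-1/16977) = (9*28**2 - 19339)*(-1/16977) = (9*784 - 19339)*(-1/16977) = (7056 - 19339)*(-1/16977) = -12283*(-1/16977) = 12283/16977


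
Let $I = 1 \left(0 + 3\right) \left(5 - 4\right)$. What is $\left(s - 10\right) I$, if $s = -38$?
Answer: $-144$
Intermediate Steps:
$I = 3$ ($I = 1 \cdot 3 \cdot 1 = 3 \cdot 1 = 3$)
$\left(s - 10\right) I = \left(-38 - 10\right) 3 = \left(-48\right) 3 = -144$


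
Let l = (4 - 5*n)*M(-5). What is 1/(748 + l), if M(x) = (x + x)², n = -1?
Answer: 1/1648 ≈ 0.00060680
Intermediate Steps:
M(x) = 4*x² (M(x) = (2*x)² = 4*x²)
l = 900 (l = (4 - 5*(-1))*(4*(-5)²) = (4 + 5)*(4*25) = 9*100 = 900)
1/(748 + l) = 1/(748 + 900) = 1/1648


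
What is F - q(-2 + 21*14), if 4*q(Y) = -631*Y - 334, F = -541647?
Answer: -991001/2 ≈ -4.9550e+5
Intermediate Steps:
q(Y) = -167/2 - 631*Y/4 (q(Y) = (-631*Y - 334)/4 = (-334 - 631*Y)/4 = -167/2 - 631*Y/4)
F - q(-2 + 21*14) = -541647 - (-167/2 - 631*(-2 + 21*14)/4) = -541647 - (-167/2 - 631*(-2 + 294)/4) = -541647 - (-167/2 - 631/4*292) = -541647 - (-167/2 - 46063) = -541647 - 1*(-92293/2) = -541647 + 92293/2 = -991001/2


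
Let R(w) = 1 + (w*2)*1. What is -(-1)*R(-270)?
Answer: -539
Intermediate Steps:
R(w) = 1 + 2*w (R(w) = 1 + (2*w)*1 = 1 + 2*w)
-(-1)*R(-270) = -(-1)*(1 + 2*(-270)) = -(-1)*(1 - 540) = -(-1)*(-539) = -1*539 = -539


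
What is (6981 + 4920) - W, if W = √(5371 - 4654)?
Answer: 11901 - √717 ≈ 11874.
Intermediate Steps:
W = √717 ≈ 26.777
(6981 + 4920) - W = (6981 + 4920) - √717 = 11901 - √717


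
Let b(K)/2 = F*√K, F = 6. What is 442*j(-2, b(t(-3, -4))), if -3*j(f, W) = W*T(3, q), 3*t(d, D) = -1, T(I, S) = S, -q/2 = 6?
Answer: 7072*I*√3 ≈ 12249.0*I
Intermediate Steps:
q = -12 (q = -2*6 = -12)
t(d, D) = -⅓ (t(d, D) = (⅓)*(-1) = -⅓)
b(K) = 12*√K (b(K) = 2*(6*√K) = 12*√K)
j(f, W) = 4*W (j(f, W) = -W*(-12)/3 = -(-4)*W = 4*W)
442*j(-2, b(t(-3, -4))) = 442*(4*(12*√(-⅓))) = 442*(4*(12*(I*√3/3))) = 442*(4*(4*I*√3)) = 442*(16*I*√3) = 7072*I*√3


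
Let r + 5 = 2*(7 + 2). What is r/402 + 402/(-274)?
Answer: -79021/55074 ≈ -1.4348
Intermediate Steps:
r = 13 (r = -5 + 2*(7 + 2) = -5 + 2*9 = -5 + 18 = 13)
r/402 + 402/(-274) = 13/402 + 402/(-274) = 13*(1/402) + 402*(-1/274) = 13/402 - 201/137 = -79021/55074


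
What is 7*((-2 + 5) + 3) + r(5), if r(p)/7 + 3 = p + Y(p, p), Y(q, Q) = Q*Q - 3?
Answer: 210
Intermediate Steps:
Y(q, Q) = -3 + Q² (Y(q, Q) = Q² - 3 = -3 + Q²)
r(p) = -42 + 7*p + 7*p² (r(p) = -21 + 7*(p + (-3 + p²)) = -21 + 7*(-3 + p + p²) = -21 + (-21 + 7*p + 7*p²) = -42 + 7*p + 7*p²)
7*((-2 + 5) + 3) + r(5) = 7*((-2 + 5) + 3) + (-42 + 7*5 + 7*5²) = 7*(3 + 3) + (-42 + 35 + 7*25) = 7*6 + (-42 + 35 + 175) = 42 + 168 = 210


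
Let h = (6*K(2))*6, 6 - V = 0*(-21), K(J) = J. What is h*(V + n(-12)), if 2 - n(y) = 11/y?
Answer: 642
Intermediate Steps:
n(y) = 2 - 11/y
V = 6 (V = 6 - 0*(-21) = 6 - 1*0 = 6 + 0 = 6)
h = 72 (h = (6*2)*6 = 12*6 = 72)
h*(V + n(-12)) = 72*(6 + (2 - 11/(-12))) = 72*(6 + (2 - 11*(-1/12))) = 72*(6 + (2 + 11/12)) = 72*(6 + 35/12) = 72*(107/12) = 642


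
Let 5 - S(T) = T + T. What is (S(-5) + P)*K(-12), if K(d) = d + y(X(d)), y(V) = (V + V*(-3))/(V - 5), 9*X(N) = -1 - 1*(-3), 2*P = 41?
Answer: -18176/43 ≈ -422.70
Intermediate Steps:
P = 41/2 (P = (½)*41 = 41/2 ≈ 20.500)
X(N) = 2/9 (X(N) = (-1 - 1*(-3))/9 = (-1 + 3)/9 = (⅑)*2 = 2/9)
y(V) = -2*V/(-5 + V) (y(V) = (V - 3*V)/(-5 + V) = (-2*V)/(-5 + V) = -2*V/(-5 + V))
S(T) = 5 - 2*T (S(T) = 5 - (T + T) = 5 - 2*T)
K(d) = 4/43 + d (K(d) = d - 2*2/9/(-5 + 2/9) = d - 2*2/9/(-43/9) = d - 2*2/9*(-9/43) = d + 4/43 = 4/43 + d)
(S(-5) + P)*K(-12) = ((5 - 2*(-5)) + 41/2)*(4/43 - 12) = ((5 + 10) + 41/2)*(-512/43) = (15 + 41/2)*(-512/43) = (71/2)*(-512/43) = -18176/43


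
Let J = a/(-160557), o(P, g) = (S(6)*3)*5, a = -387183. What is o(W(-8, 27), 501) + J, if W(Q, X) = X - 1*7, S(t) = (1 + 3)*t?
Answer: 19395901/53519 ≈ 362.41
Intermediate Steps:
S(t) = 4*t
W(Q, X) = -7 + X (W(Q, X) = X - 7 = -7 + X)
o(P, g) = 360 (o(P, g) = ((4*6)*3)*5 = (24*3)*5 = 72*5 = 360)
J = 129061/53519 (J = -387183/(-160557) = -387183*(-1/160557) = 129061/53519 ≈ 2.4115)
o(W(-8, 27), 501) + J = 360 + 129061/53519 = 19395901/53519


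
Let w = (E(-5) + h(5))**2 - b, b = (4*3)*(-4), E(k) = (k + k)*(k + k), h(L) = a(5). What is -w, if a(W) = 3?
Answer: -10657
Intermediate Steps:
h(L) = 3
E(k) = 4*k**2 (E(k) = (2*k)*(2*k) = 4*k**2)
b = -48 (b = 12*(-4) = -48)
w = 10657 (w = (4*(-5)**2 + 3)**2 - 1*(-48) = (4*25 + 3)**2 + 48 = (100 + 3)**2 + 48 = 103**2 + 48 = 10609 + 48 = 10657)
-w = -1*10657 = -10657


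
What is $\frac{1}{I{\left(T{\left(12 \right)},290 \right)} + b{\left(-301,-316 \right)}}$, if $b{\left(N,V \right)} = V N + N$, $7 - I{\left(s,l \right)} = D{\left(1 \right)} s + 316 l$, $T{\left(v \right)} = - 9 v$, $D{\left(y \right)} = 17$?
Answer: $\frac{1}{5018} \approx 0.00019928$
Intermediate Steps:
$I{\left(s,l \right)} = 7 - 316 l - 17 s$ ($I{\left(s,l \right)} = 7 - \left(17 s + 316 l\right) = 7 - 316 l - 17 s$)
$b{\left(N,V \right)} = N + N V$ ($b{\left(N,V \right)} = N V + N = N + N V$)
$\frac{1}{I{\left(T{\left(12 \right)},290 \right)} + b{\left(-301,-316 \right)}} = \frac{1}{\left(7 - 91640 - 17 \left(\left(-9\right) 12\right)\right) - 301 \left(1 - 316\right)} = \frac{1}{\left(7 - 91640 - -1836\right) - -94815} = \frac{1}{\left(7 - 91640 + 1836\right) + 94815} = \frac{1}{-89797 + 94815} = \frac{1}{5018}$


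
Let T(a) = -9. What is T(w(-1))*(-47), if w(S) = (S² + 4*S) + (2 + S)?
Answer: 423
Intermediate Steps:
w(S) = 2 + S² + 5*S
T(w(-1))*(-47) = -9*(-47) = 423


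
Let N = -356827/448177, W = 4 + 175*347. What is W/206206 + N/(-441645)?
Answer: 12020476160387647/40815411657009990 ≈ 0.29451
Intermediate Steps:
W = 60729 (W = 4 + 60725 = 60729)
N = -356827/448177 (N = -356827*1/448177 = -356827/448177 ≈ -0.79617)
W/206206 + N/(-441645) = 60729/206206 - 356827/448177/(-441645) = 60729*(1/206206) - 356827/448177*(-1/441645) = 60729/206206 + 356827/197935131165 = 12020476160387647/40815411657009990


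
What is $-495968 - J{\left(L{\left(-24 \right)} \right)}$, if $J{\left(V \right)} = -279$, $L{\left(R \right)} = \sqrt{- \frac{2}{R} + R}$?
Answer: $-495689$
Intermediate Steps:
$L{\left(R \right)} = \sqrt{R - \frac{2}{R}}$
$-495968 - J{\left(L{\left(-24 \right)} \right)} = -495968 - -279 = -495968 + 279 = -495689$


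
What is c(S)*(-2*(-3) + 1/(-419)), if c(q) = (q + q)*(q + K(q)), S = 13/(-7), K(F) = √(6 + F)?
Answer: 121342/2933 - 9334*√203/2933 ≈ -3.9710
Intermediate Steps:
S = -13/7 (S = 13*(-⅐) = -13/7 ≈ -1.8571)
c(q) = 2*q*(q + √(6 + q)) (c(q) = (q + q)*(q + √(6 + q)) = (2*q)*(q + √(6 + q)) = 2*q*(q + √(6 + q)))
c(S)*(-2*(-3) + 1/(-419)) = (2*(-13/7)*(-13/7 + √(6 - 13/7)))*(-2*(-3) + 1/(-419)) = (2*(-13/7)*(-13/7 + √(29/7)))*(6 - 1/419) = (2*(-13/7)*(-13/7 + √203/7))*(2513/419) = (338/49 - 26*√203/49)*(2513/419) = 121342/2933 - 9334*√203/2933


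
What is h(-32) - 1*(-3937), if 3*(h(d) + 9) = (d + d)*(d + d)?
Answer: 15880/3 ≈ 5293.3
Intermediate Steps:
h(d) = -9 + 4*d²/3 (h(d) = -9 + ((d + d)*(d + d))/3 = -9 + ((2*d)*(2*d))/3 = -9 + (4*d²)/3 = -9 + 4*d²/3)
h(-32) - 1*(-3937) = (-9 + (4/3)*(-32)²) - 1*(-3937) = (-9 + (4/3)*1024) + 3937 = (-9 + 4096/3) + 3937 = 4069/3 + 3937 = 15880/3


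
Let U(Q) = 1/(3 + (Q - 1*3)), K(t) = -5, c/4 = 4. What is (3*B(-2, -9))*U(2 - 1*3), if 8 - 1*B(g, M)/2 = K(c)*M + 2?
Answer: 234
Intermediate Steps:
c = 16 (c = 4*4 = 16)
U(Q) = 1/Q (U(Q) = 1/(3 + (Q - 3)) = 1/(3 + (-3 + Q)) = 1/Q)
B(g, M) = 12 + 10*M (B(g, M) = 16 - 2*(-5*M + 2) = 16 - 2*(2 - 5*M) = 16 + (-4 + 10*M) = 12 + 10*M)
(3*B(-2, -9))*U(2 - 1*3) = (3*(12 + 10*(-9)))/(2 - 1*3) = (3*(12 - 90))/(2 - 3) = (3*(-78))/(-1) = -234*(-1) = 234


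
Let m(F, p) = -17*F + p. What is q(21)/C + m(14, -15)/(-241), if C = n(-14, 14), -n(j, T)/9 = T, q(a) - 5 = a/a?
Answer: 5072/5061 ≈ 1.0022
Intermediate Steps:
q(a) = 6 (q(a) = 5 + a/a = 5 + 1 = 6)
n(j, T) = -9*T
C = -126 (C = -9*14 = -126)
m(F, p) = p - 17*F
q(21)/C + m(14, -15)/(-241) = 6/(-126) + (-15 - 17*14)/(-241) = 6*(-1/126) + (-15 - 238)*(-1/241) = -1/21 - 253*(-1/241) = -1/21 + 253/241 = 5072/5061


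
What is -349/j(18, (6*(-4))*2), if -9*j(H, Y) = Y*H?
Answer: -349/96 ≈ -3.6354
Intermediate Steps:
j(H, Y) = -H*Y/9 (j(H, Y) = -Y*H/9 = -H*Y/9)
-349/j(18, (6*(-4))*2) = -349/((-⅑*18*(6*(-4))*2)) = -349/((-⅑*18*(-24*2))) = -349/((-⅑*18*(-48))) = -349/96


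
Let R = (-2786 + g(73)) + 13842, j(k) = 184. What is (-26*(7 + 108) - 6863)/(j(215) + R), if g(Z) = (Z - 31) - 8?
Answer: -9853/11274 ≈ -0.87396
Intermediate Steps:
g(Z) = -39 + Z (g(Z) = (-31 + Z) - 8 = -39 + Z)
R = 11090 (R = (-2786 + (-39 + 73)) + 13842 = (-2786 + 34) + 13842 = -2752 + 13842 = 11090)
(-26*(7 + 108) - 6863)/(j(215) + R) = (-26*(7 + 108) - 6863)/(184 + 11090) = (-26*115 - 6863)/11274 = (-2990 - 6863)*(1/11274) = -9853*1/11274 = -9853/11274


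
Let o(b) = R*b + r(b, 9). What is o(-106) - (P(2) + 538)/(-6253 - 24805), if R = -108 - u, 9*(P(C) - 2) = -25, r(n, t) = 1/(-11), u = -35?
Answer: 23792127259/3074742 ≈ 7737.9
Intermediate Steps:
r(n, t) = -1/11 (r(n, t) = 1*(-1/11) = -1/11)
P(C) = -7/9 (P(C) = 2 + (⅑)*(-25) = 2 - 25/9 = -7/9)
R = -73 (R = -108 - 1*(-35) = -108 + 35 = -73)
o(b) = -1/11 - 73*b (o(b) = -73*b - 1/11 = -1/11 - 73*b)
o(-106) - (P(2) + 538)/(-6253 - 24805) = (-1/11 - 73*(-106)) - (-7/9 + 538)/(-6253 - 24805) = (-1/11 + 7738) - 4835/(9*(-31058)) = 85117/11 - 4835*(-1)/(9*31058) = 85117/11 - 1*(-4835/279522) = 85117/11 + 4835/279522 = 23792127259/3074742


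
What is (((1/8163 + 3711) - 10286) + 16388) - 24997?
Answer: -123946991/8163 ≈ -15184.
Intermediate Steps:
(((1/8163 + 3711) - 10286) + 16388) - 24997 = ((30292894/8163 - 10286) + 16388) - 24997 = (-53671724/8163 + 16388) - 24997 = 80103520/8163 - 24997 = -123946991/8163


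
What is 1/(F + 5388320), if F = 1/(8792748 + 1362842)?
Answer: 10155590/54721568708801 ≈ 1.8559e-7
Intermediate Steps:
F = 1/10155590 ≈ 9.8468e-8
1/(F + 5388320) = 1/(1/10155590 + 5388320) = 1/(54721568708801/10155590) = 10155590/54721568708801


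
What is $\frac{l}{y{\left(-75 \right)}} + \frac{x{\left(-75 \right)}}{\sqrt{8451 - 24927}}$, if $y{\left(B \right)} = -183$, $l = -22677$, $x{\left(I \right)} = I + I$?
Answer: $\frac{7559}{61} + \frac{25 i \sqrt{4119}}{1373} \approx 123.92 + 1.1686 i$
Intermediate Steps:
$x{\left(I \right)} = 2 I$
$\frac{l}{y{\left(-75 \right)}} + \frac{x{\left(-75 \right)}}{\sqrt{8451 - 24927}} = - \frac{22677}{-183} + \frac{2 \left(-75\right)}{\sqrt{8451 - 24927}} = \left(-22677\right) \left(- \frac{1}{183}\right) - \frac{150}{\sqrt{-16476}} = \frac{7559}{61} - \frac{150}{2 i \sqrt{4119}} = \frac{7559}{61} - 150 \left(- \frac{i \sqrt{4119}}{8238}\right) = \frac{7559}{61} + \frac{25 i \sqrt{4119}}{1373}$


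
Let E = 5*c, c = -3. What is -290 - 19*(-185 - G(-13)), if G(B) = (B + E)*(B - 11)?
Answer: 15993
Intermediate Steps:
E = -15 (E = 5*(-3) = -15)
G(B) = (-15 + B)*(-11 + B) (G(B) = (B - 15)*(B - 11) = (-15 + B)*(-11 + B))
-290 - 19*(-185 - G(-13)) = -290 - 19*(-185 - (165 + (-13)² - 26*(-13))) = -290 - 19*(-185 - (165 + 169 + 338)) = -290 - 19*(-185 - 1*672) = -290 - 19*(-185 - 672) = -290 - 19*(-857) = -290 + 16283 = 15993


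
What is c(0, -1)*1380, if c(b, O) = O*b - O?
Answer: 1380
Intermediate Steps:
c(b, O) = -O + O*b
c(0, -1)*1380 = -(-1 + 0)*1380 = -1*(-1)*1380 = 1*1380 = 1380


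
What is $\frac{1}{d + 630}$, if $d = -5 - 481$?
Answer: $\frac{1}{144} \approx 0.0069444$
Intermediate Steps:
$d = -486$ ($d = -5 - 481 = -486$)
$\frac{1}{d + 630} = \frac{1}{-486 + 630} = \frac{1}{144}$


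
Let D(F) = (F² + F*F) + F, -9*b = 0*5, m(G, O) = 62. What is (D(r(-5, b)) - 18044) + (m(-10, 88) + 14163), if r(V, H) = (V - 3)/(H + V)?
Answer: -95307/25 ≈ -3812.3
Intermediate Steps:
b = 0 (b = -0*5 = -⅑*0 = 0)
r(V, H) = (-3 + V)/(H + V)
D(F) = F + 2*F² (D(F) = (F² + F²) + F = 2*F² + F = F + 2*F²)
(D(r(-5, b)) - 18044) + (m(-10, 88) + 14163) = (((-3 - 5)/(0 - 5))*(1 + 2*((-3 - 5)/(0 - 5))) - 18044) + (62 + 14163) = ((-8/(-5))*(1 + 2*(-8/(-5))) - 18044) + 14225 = ((-⅕*(-8))*(1 + 2*(-⅕*(-8))) - 18044) + 14225 = (8*(1 + 2*(8/5))/5 - 18044) + 14225 = (8*(1 + 16/5)/5 - 18044) + 14225 = ((8/5)*(21/5) - 18044) + 14225 = (168/25 - 18044) + 14225 = -450932/25 + 14225 = -95307/25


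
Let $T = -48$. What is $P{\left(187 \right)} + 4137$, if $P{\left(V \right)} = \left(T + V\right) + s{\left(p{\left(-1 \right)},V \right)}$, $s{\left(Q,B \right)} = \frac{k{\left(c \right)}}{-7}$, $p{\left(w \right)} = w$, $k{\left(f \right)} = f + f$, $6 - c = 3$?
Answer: $\frac{29926}{7} \approx 4275.1$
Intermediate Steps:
$c = 3$ ($c = 6 - 3 = 3$)
$k{\left(f \right)} = 2 f$
$s{\left(Q,B \right)} = - \frac{6}{7}$ ($s{\left(Q,B \right)} = \frac{2 \cdot 3}{-7} = 6 \left(- \frac{1}{7}\right) = - \frac{6}{7}$)
$P{\left(V \right)} = - \frac{342}{7} + V$ ($P{\left(V \right)} = \left(-48 + V\right) - \frac{6}{7} = - \frac{342}{7} + V$)
$P{\left(187 \right)} + 4137 = \left(- \frac{342}{7} + 187\right) + 4137 = \frac{967}{7} + 4137 = \frac{29926}{7}$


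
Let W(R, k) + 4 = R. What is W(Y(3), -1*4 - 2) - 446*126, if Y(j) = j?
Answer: -56197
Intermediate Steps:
W(R, k) = -4 + R
W(Y(3), -1*4 - 2) - 446*126 = (-4 + 3) - 446*126 = -1 - 56196 = -56197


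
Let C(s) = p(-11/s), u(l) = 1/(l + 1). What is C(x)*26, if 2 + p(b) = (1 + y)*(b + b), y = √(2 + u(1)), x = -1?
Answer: 520 + 286*√10 ≈ 1424.4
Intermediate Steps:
u(l) = 1/(1 + l)
y = √10/2 (y = √(2 + 1/(1 + 1)) = √(2 + 1/2) = √(2 + ½) = √(5/2) = √10/2 ≈ 1.5811)
p(b) = -2 + 2*b*(1 + √10/2) (p(b) = -2 + (1 + √10/2)*(b + b) = -2 + (1 + √10/2)*(2*b) = -2 + 2*b*(1 + √10/2))
C(s) = -2 - 22/s - 11*√10/s (C(s) = -2 + 2*(-11/s) + (-11/s)*√10 = -2 - 22/s - 11*√10/s)
C(x)*26 = ((-22 - 11*√10 - 2*(-1))/(-1))*26 = -(-22 - 11*√10 + 2)*26 = -(-20 - 11*√10)*26 = (20 + 11*√10)*26 = 520 + 286*√10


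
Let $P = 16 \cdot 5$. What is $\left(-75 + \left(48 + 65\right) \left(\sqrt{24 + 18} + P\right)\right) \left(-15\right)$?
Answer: $-134475 - 1695 \sqrt{42} \approx -1.4546 \cdot 10^{5}$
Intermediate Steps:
$P = 80$
$\left(-75 + \left(48 + 65\right) \left(\sqrt{24 + 18} + P\right)\right) \left(-15\right) = \left(-75 + \left(48 + 65\right) \left(\sqrt{24 + 18} + 80\right)\right) \left(-15\right) = \left(-75 + 113 \left(\sqrt{42} + 80\right)\right) \left(-15\right) = \left(-75 + 113 \left(80 + \sqrt{42}\right)\right) \left(-15\right) = \left(-75 + \left(9040 + 113 \sqrt{42}\right)\right) \left(-15\right) = \left(8965 + 113 \sqrt{42}\right) \left(-15\right) = -134475 - 1695 \sqrt{42}$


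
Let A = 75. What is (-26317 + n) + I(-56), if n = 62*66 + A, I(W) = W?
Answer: -22206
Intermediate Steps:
n = 4167 (n = 62*66 + 75 = 4092 + 75 = 4167)
(-26317 + n) + I(-56) = (-26317 + 4167) - 56 = -22150 - 56 = -22206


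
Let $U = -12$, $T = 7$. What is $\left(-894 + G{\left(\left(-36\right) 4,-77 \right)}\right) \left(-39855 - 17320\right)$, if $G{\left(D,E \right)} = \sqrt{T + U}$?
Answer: $51114450 - 57175 i \sqrt{5} \approx 5.1114 \cdot 10^{7} - 1.2785 \cdot 10^{5} i$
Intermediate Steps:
$G{\left(D,E \right)} = i \sqrt{5}$ ($G{\left(D,E \right)} = \sqrt{7 - 12} = \sqrt{-5} = i \sqrt{5}$)
$\left(-894 + G{\left(\left(-36\right) 4,-77 \right)}\right) \left(-39855 - 17320\right) = \left(-894 + i \sqrt{5}\right) \left(-39855 - 17320\right) = \left(-894 + i \sqrt{5}\right) \left(-57175\right) = 51114450 - 57175 i \sqrt{5}$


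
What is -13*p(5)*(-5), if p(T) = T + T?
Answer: 650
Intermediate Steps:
p(T) = 2*T
-13*p(5)*(-5) = -26*5*(-5) = -13*10*(-5) = -130*(-5) = 650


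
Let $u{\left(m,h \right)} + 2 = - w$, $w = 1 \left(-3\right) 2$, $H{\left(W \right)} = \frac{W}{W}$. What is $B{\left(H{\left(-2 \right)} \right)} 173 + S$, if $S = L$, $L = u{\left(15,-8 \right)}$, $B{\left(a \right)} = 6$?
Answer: $1042$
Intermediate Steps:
$H{\left(W \right)} = 1$
$w = -6$ ($w = \left(-3\right) 2 = -6$)
$u{\left(m,h \right)} = 4$ ($u{\left(m,h \right)} = -2 - -6 = -2 + 6 = 4$)
$L = 4$
$S = 4$
$B{\left(H{\left(-2 \right)} \right)} 173 + S = 6 \cdot 173 + 4 = 1038 + 4 = 1042$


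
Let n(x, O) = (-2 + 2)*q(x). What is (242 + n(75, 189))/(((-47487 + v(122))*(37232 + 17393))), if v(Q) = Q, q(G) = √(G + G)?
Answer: -242/2587313125 ≈ -9.3533e-8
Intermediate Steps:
q(G) = √2*√G (q(G) = √(2*G) = √2*√G)
n(x, O) = 0 (n(x, O) = (-2 + 2)*(√2*√x) = 0*(√2*√x) = 0)
(242 + n(75, 189))/(((-47487 + v(122))*(37232 + 17393))) = (242 + 0)/(((-47487 + 122)*(37232 + 17393))) = 242/((-47365*54625)) = 242/(-2587313125) = 242*(-1/2587313125) = -242/2587313125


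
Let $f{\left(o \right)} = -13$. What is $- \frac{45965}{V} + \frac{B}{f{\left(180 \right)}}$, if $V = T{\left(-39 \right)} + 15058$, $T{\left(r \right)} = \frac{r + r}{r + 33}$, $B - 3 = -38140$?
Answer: $\frac{574165182}{195923} \approx 2930.6$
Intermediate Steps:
$B = -38137$ ($B = 3 - 38140 = -38137$)
$T{\left(r \right)} = \frac{2 r}{33 + r}$
$V = 15071$ ($V = 2 \left(-39\right) \frac{1}{33 - 39} + 15058 = 2 \left(-39\right) \frac{1}{-6} + 15058 = 2 \left(-39\right) \left(- \frac{1}{6}\right) + 15058 = 13 + 15058 = 15071$)
$- \frac{45965}{V} + \frac{B}{f{\left(180 \right)}} = - \frac{45965}{15071} - \frac{38137}{-13} = \left(-45965\right) \frac{1}{15071} - - \frac{38137}{13} = - \frac{45965}{15071} + \frac{38137}{13} = \frac{574165182}{195923}$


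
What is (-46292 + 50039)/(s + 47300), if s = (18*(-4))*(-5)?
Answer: 3747/47660 ≈ 0.078619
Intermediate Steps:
s = 360 (s = -72*(-5) = 360)
(-46292 + 50039)/(s + 47300) = (-46292 + 50039)/(360 + 47300) = 3747/47660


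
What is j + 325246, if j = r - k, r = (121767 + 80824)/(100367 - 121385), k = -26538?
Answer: 7393593521/21018 ≈ 3.5177e+5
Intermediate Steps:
r = -202591/21018 (r = 202591/(-21018) = 202591*(-1/21018) = -202591/21018 ≈ -9.6389)
j = 557573093/21018 (j = -202591/21018 - 1*(-26538) = -202591/21018 + 26538 = 557573093/21018 ≈ 26528.)
j + 325246 = 557573093/21018 + 325246 = 7393593521/21018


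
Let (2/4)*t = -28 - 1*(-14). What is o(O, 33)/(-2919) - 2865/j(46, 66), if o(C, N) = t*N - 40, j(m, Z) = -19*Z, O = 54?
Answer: 3190597/1220142 ≈ 2.6149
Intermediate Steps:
t = -28 (t = 2*(-28 - 1*(-14)) = 2*(-28 + 14) = 2*(-14) = -28)
o(C, N) = -40 - 28*N (o(C, N) = -28*N - 40 = -40 - 28*N)
o(O, 33)/(-2919) - 2865/j(46, 66) = (-40 - 28*33)/(-2919) - 2865/((-19*66)) = (-40 - 924)*(-1/2919) - 2865/(-1254) = -964*(-1/2919) - 2865*(-1/1254) = 964/2919 + 955/418 = 3190597/1220142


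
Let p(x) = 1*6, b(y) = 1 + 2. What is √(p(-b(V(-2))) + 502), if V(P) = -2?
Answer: 2*√127 ≈ 22.539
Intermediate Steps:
b(y) = 3
p(x) = 6
√(p(-b(V(-2))) + 502) = √(6 + 502) = √508 = 2*√127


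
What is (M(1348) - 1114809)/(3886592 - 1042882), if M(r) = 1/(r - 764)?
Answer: -130209691/332145328 ≈ -0.39203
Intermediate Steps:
M(r) = 1/(-764 + r)
(M(1348) - 1114809)/(3886592 - 1042882) = (1/(-764 + 1348) - 1114809)/(3886592 - 1042882) = (1/584 - 1114809)/2843710 = (1/584 - 1114809)*(1/2843710) = -651048455/584*1/2843710 = -130209691/332145328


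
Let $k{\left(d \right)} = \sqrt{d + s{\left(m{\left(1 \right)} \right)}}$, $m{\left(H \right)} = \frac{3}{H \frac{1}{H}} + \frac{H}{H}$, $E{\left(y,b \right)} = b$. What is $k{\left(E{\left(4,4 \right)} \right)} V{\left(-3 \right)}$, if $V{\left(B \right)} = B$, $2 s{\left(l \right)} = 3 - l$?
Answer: $- \frac{3 \sqrt{14}}{2} \approx -5.6125$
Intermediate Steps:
$m{\left(H \right)} = 4$ ($m{\left(H \right)} = \frac{3}{1} + 1 = 3 \cdot 1 + 1 = 3 + 1 = 4$)
$s{\left(l \right)} = \frac{3}{2} - \frac{l}{2}$ ($s{\left(l \right)} = \frac{3 - l}{2} = \frac{3}{2} - \frac{l}{2}$)
$k{\left(d \right)} = \sqrt{- \frac{1}{2} + d}$ ($k{\left(d \right)} = \sqrt{d + \left(\frac{3}{2} - 2\right)} = \sqrt{d - \frac{1}{2}} = \sqrt{- \frac{1}{2} + d}$)
$k{\left(E{\left(4,4 \right)} \right)} V{\left(-3 \right)} = \frac{\sqrt{-2 + 4 \cdot 4}}{2} \left(-3\right) = \frac{\sqrt{-2 + 16}}{2} \left(-3\right) = \frac{\sqrt{14}}{2} \left(-3\right) = - \frac{3 \sqrt{14}}{2}$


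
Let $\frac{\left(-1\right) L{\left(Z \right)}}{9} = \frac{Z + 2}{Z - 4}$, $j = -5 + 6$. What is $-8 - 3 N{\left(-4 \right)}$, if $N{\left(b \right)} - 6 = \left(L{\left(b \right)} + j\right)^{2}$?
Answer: $- \frac{491}{16} \approx -30.688$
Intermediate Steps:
$j = 1$
$L{\left(Z \right)} = - \frac{9 \left(2 + Z\right)}{-4 + Z}$ ($L{\left(Z \right)} = - 9 \frac{Z + 2}{Z - 4} = - 9 \frac{2 + Z}{-4 + Z} = - \frac{9 \left(2 + Z\right)}{-4 + Z}$)
$N{\left(b \right)} = 6 + \left(1 + \frac{9 \left(-2 - b\right)}{-4 + b}\right)^{2}$ ($N{\left(b \right)} = 6 + \left(\frac{9 \left(-2 - b\right)}{-4 + b} + 1\right)^{2} = 6 + \left(1 + \frac{9 \left(-2 - b\right)}{-4 + b}\right)^{2}$)
$-8 - 3 N{\left(-4 \right)} = -8 - 3 \frac{2 \left(290 + 35 \left(-4\right)^{2} + 152 \left(-4\right)\right)}{16 + \left(-4\right)^{2} - -32} = -8 - 3 \frac{2 \left(290 + 35 \cdot 16 - 608\right)}{16 + 16 + 32} = -8 - 3 \frac{2 \left(290 + 560 - 608\right)}{64} = -8 - 3 \cdot 2 \cdot \frac{1}{64} \cdot 242 = -8 - \frac{363}{16} = - \frac{491}{16}$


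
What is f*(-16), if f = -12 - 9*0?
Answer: 192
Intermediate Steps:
f = -12 (f = -12 + 0 = -12)
f*(-16) = -12*(-16) = 192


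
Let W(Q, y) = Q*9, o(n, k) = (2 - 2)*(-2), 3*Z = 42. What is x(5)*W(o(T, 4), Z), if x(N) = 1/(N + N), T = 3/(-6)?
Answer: 0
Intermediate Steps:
Z = 14 (Z = (⅓)*42 = 14)
T = -½ (T = 3*(-⅙) = -½ ≈ -0.50000)
o(n, k) = 0 (o(n, k) = 0*(-2) = 0)
x(N) = 1/(2*N)
W(Q, y) = 9*Q
x(5)*W(o(T, 4), Z) = ((½)/5)*(9*0) = ((½)*(⅕))*0 = (⅒)*0 = 0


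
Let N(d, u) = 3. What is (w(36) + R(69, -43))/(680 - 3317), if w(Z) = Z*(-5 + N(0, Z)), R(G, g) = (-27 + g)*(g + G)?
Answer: 1892/2637 ≈ 0.71748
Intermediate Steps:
R(G, g) = (-27 + g)*(G + g)
w(Z) = -2*Z (w(Z) = Z*(-5 + 3) = Z*(-2) = -2*Z)
(w(36) + R(69, -43))/(680 - 3317) = (-2*36 + ((-43)² - 27*69 - 27*(-43) + 69*(-43)))/(680 - 3317) = (-72 + (1849 - 1863 + 1161 - 2967))/(-2637) = (-72 - 1820)*(-1/2637) = -1892*(-1/2637) = 1892/2637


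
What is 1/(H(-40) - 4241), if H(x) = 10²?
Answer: -1/4141 ≈ -0.00024149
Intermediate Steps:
H(x) = 100
1/(H(-40) - 4241) = 1/(100 - 4241) = 1/(-4141) = -1/4141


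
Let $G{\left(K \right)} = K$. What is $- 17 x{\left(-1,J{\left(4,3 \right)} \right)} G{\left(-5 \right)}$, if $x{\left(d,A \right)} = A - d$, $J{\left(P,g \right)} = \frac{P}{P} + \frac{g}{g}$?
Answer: $255$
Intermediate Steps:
$J{\left(P,g \right)} = 2$ ($J{\left(P,g \right)} = 1 + 1 = 2$)
$- 17 x{\left(-1,J{\left(4,3 \right)} \right)} G{\left(-5 \right)} = - 17 \left(2 - -1\right) \left(-5\right) = - 17 \left(2 + 1\right) \left(-5\right) = \left(-17\right) 3 \left(-5\right) = \left(-51\right) \left(-5\right) = 255$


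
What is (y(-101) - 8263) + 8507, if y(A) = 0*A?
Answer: 244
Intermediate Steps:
y(A) = 0
(y(-101) - 8263) + 8507 = (0 - 8263) + 8507 = -8263 + 8507 = 244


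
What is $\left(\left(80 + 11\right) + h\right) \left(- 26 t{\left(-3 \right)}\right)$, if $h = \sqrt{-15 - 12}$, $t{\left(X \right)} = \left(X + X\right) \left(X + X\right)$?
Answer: $-85176 - 2808 i \sqrt{3} \approx -85176.0 - 4863.6 i$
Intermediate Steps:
$t{\left(X \right)} = 4 X^{2}$ ($t{\left(X \right)} = 2 X 2 X = 4 X^{2}$)
$h = 3 i \sqrt{3}$ ($h = \sqrt{-15 - 12} = \sqrt{-27} = 3 i \sqrt{3} \approx 5.1962 i$)
$\left(\left(80 + 11\right) + h\right) \left(- 26 t{\left(-3 \right)}\right) = \left(\left(80 + 11\right) + 3 i \sqrt{3}\right) \left(- 26 \cdot 4 \left(-3\right)^{2}\right) = \left(91 + 3 i \sqrt{3}\right) \left(- 26 \cdot 4 \cdot 9\right) = \left(91 + 3 i \sqrt{3}\right) \left(\left(-26\right) 36\right) = \left(91 + 3 i \sqrt{3}\right) \left(-936\right) = -85176 - 2808 i \sqrt{3}$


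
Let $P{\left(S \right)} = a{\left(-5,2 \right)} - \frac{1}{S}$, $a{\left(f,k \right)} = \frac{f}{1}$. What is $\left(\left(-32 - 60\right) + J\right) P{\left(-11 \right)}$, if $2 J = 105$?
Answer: $\frac{2133}{11} \approx 193.91$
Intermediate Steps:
$J = \frac{105}{2}$ ($J = \frac{1}{2} \cdot 105 = \frac{105}{2} \approx 52.5$)
$a{\left(f,k \right)} = f$ ($a{\left(f,k \right)} = f 1 = f$)
$P{\left(S \right)} = -5 - \frac{1}{S}$
$\left(\left(-32 - 60\right) + J\right) P{\left(-11 \right)} = \left(\left(-32 - 60\right) + \frac{105}{2}\right) \left(-5 - \frac{1}{-11}\right) = \left(-92 + \frac{105}{2}\right) \left(-5 - - \frac{1}{11}\right) = - \frac{79 \left(-5 + \frac{1}{11}\right)}{2} = \left(- \frac{79}{2}\right) \left(- \frac{54}{11}\right) = \frac{2133}{11}$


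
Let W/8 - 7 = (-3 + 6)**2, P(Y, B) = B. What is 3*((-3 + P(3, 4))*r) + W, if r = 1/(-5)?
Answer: 637/5 ≈ 127.40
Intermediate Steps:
r = -1/5 ≈ -0.20000
W = 128 (W = 56 + 8*(-3 + 6)**2 = 56 + 8*3**2 = 56 + 8*9 = 56 + 72 = 128)
3*((-3 + P(3, 4))*r) + W = 3*((-3 + 4)*(-1/5)) + 128 = 3*(1*(-1/5)) + 128 = 3*(-1/5) + 128 = -3/5 + 128 = 637/5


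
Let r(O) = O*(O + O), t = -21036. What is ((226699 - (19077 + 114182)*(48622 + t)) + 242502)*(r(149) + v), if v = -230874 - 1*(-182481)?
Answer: 14669373769843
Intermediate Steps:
r(O) = 2*O² (r(O) = O*(2*O) = 2*O²)
v = -48393 (v = -230874 + 182481 = -48393)
((226699 - (19077 + 114182)*(48622 + t)) + 242502)*(r(149) + v) = ((226699 - (19077 + 114182)*(48622 - 21036)) + 242502)*(2*149² - 48393) = ((226699 - 133259*27586) + 242502)*(2*22201 - 48393) = ((226699 - 1*3676082774) + 242502)*(44402 - 48393) = ((226699 - 3676082774) + 242502)*(-3991) = (-3675856075 + 242502)*(-3991) = -3675613573*(-3991) = 14669373769843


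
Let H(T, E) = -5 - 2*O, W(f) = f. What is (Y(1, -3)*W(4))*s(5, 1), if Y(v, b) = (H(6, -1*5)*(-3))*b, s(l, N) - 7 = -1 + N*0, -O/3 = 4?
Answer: 4104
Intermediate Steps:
O = -12 (O = -3*4 = -12)
s(l, N) = 6 (s(l, N) = 7 + (-1 + N*0) = 7 + (-1 + 0) = 7 - 1 = 6)
H(T, E) = 19 (H(T, E) = -5 - 2*(-12) = -5 + 24 = 19)
Y(v, b) = -57*b (Y(v, b) = (19*(-3))*b = -57*b)
(Y(1, -3)*W(4))*s(5, 1) = (-57*(-3)*4)*6 = (171*4)*6 = 684*6 = 4104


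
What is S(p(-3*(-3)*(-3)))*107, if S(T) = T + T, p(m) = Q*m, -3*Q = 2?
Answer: 3852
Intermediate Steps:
Q = -⅔ (Q = -⅓*2 = -⅔ ≈ -0.66667)
p(m) = -2*m/3
S(T) = 2*T
S(p(-3*(-3)*(-3)))*107 = (2*(-2*(-3*(-3))*(-3)/3))*107 = (2*(-6*(-3)))*107 = (2*(-⅔*(-27)))*107 = (2*18)*107 = 36*107 = 3852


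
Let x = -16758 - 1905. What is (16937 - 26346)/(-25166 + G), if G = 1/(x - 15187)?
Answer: 318494650/851869101 ≈ 0.37388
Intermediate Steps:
x = -18663
G = -1/33850 (G = 1/(-18663 - 15187) = 1/(-33850) = -1/33850 ≈ -2.9542e-5)
(16937 - 26346)/(-25166 + G) = (16937 - 26346)/(-25166 - 1/33850) = -9409/(-851869101/33850) = -9409*(-33850/851869101) = 318494650/851869101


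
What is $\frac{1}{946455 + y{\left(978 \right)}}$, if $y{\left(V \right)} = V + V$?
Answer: $\frac{1}{948411} \approx 1.0544 \cdot 10^{-6}$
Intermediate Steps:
$y{\left(V \right)} = 2 V$
$\frac{1}{946455 + y{\left(978 \right)}} = \frac{1}{946455 + 2 \cdot 978} = \frac{1}{946455 + 1956} = \frac{1}{948411}$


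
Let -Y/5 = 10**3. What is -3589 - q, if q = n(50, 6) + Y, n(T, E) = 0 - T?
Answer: 1461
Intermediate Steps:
Y = -5000 (Y = -5*10**3 = -5*1000 = -5000)
n(T, E) = -T
q = -5050 (q = -1*50 - 5000 = -50 - 5000 = -5050)
-3589 - q = -3589 - 1*(-5050) = -3589 + 5050 = 1461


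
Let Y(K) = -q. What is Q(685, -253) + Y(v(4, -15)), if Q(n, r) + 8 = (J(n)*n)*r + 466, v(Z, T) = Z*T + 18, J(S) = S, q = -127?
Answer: -118713340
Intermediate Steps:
v(Z, T) = 18 + T*Z (v(Z, T) = T*Z + 18 = 18 + T*Z)
Q(n, r) = 458 + r*n² (Q(n, r) = -8 + ((n*n)*r + 466) = -8 + (n²*r + 466) = -8 + (r*n² + 466) = -8 + (466 + r*n²) = 458 + r*n²)
Y(K) = 127 (Y(K) = -1*(-127) = 127)
Q(685, -253) + Y(v(4, -15)) = (458 - 253*685²) + 127 = (458 - 253*469225) + 127 = (458 - 118713925) + 127 = -118713467 + 127 = -118713340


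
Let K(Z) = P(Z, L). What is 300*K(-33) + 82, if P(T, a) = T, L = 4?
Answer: -9818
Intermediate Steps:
K(Z) = Z
300*K(-33) + 82 = 300*(-33) + 82 = -9900 + 82 = -9818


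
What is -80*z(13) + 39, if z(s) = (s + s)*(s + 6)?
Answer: -39481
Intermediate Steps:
z(s) = 2*s*(6 + s) (z(s) = (2*s)*(6 + s) = 2*s*(6 + s))
-80*z(13) + 39 = -160*13*(6 + 13) + 39 = -160*13*19 + 39 = -80*494 + 39 = -39520 + 39 = -39481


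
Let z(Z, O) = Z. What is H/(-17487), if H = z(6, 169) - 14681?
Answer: 14675/17487 ≈ 0.83920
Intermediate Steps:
H = -14675 (H = 6 - 14681 = -14675)
H/(-17487) = -14675/(-17487) = -14675*(-1/17487) = 14675/17487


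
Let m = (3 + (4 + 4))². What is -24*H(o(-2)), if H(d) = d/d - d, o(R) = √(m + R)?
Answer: -24 + 24*√119 ≈ 237.81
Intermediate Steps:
m = 121 (m = (3 + 8)² = 11² = 121)
o(R) = √(121 + R)
H(d) = 1 - d
-24*H(o(-2)) = -24*(1 - √(121 - 2)) = -24*(1 - √119) = -24 + 24*√119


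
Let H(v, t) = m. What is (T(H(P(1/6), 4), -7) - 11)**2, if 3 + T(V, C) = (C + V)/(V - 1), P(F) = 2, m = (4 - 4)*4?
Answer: 49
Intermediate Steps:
m = 0 (m = 0*4 = 0)
H(v, t) = 0
T(V, C) = -3 + (C + V)/(-1 + V) (T(V, C) = -3 + (C + V)/(V - 1) = -3 + (C + V)/(-1 + V))
(T(H(P(1/6), 4), -7) - 11)**2 = ((3 - 7 - 2*0)/(-1 + 0) - 11)**2 = ((3 - 7 + 0)/(-1) - 11)**2 = (-1*(-4) - 11)**2 = (4 - 11)**2 = (-7)**2 = 49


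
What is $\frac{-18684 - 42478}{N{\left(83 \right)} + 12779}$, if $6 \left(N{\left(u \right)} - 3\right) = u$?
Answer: $- \frac{366972}{76775} \approx -4.7798$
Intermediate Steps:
$N{\left(u \right)} = 3 + \frac{u}{6}$
$\frac{-18684 - 42478}{N{\left(83 \right)} + 12779} = \frac{-18684 - 42478}{\left(3 + \frac{1}{6} \cdot 83\right) + 12779} = - \frac{61162}{\left(3 + \frac{83}{6}\right) + 12779} = - \frac{61162}{\frac{101}{6} + 12779} = - \frac{61162}{\frac{76775}{6}} = \left(-61162\right) \frac{6}{76775} = - \frac{366972}{76775}$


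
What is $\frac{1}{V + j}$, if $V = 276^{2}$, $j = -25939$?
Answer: $\frac{1}{50237} \approx 1.9906 \cdot 10^{-5}$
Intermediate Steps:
$V = 76176$
$\frac{1}{V + j} = \frac{1}{76176 - 25939} = \frac{1}{50237}$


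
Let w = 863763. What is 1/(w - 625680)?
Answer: 1/238083 ≈ 4.2002e-6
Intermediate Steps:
1/(w - 625680) = 1/(863763 - 625680) = 1/238083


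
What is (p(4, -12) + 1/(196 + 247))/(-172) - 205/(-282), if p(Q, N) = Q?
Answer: 7560097/10743636 ≈ 0.70368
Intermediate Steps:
(p(4, -12) + 1/(196 + 247))/(-172) - 205/(-282) = (4 + 1/(196 + 247))/(-172) - 205/(-282) = (4 + 1/443)*(-1/172) - 205*(-1/282) = (4 + 1/443)*(-1/172) + 205/282 = (1773/443)*(-1/172) + 205/282 = -1773/76196 + 205/282 = 7560097/10743636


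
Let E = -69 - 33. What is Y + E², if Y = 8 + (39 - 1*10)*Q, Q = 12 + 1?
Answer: 10789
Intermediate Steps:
E = -102
Q = 13
Y = 385 (Y = 8 + (39 - 1*10)*13 = 8 + (39 - 10)*13 = 8 + 29*13 = 8 + 377 = 385)
Y + E² = 385 + (-102)² = 385 + 10404 = 10789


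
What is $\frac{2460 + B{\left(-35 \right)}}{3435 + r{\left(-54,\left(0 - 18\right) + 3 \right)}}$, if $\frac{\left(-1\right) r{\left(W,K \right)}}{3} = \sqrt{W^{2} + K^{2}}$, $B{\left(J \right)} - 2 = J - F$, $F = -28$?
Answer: $\frac{2810975}{3923652} + \frac{2455 \sqrt{349}}{1307884} \approx 0.75148$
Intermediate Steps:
$B{\left(J \right)} = 30 + J$ ($B{\left(J \right)} = 2 + \left(J - -28\right) = 2 + \left(J + 28\right) = 2 + \left(28 + J\right) = 30 + J$)
$r{\left(W,K \right)} = - 3 \sqrt{K^{2} + W^{2}}$ ($r{\left(W,K \right)} = - 3 \sqrt{W^{2} + K^{2}} = - 3 \sqrt{K^{2} + W^{2}}$)
$\frac{2460 + B{\left(-35 \right)}}{3435 + r{\left(-54,\left(0 - 18\right) + 3 \right)}} = \frac{2460 + \left(30 - 35\right)}{3435 - 3 \sqrt{\left(\left(0 - 18\right) + 3\right)^{2} + \left(-54\right)^{2}}} = \frac{2460 - 5}{3435 - 3 \sqrt{\left(-18 + 3\right)^{2} + 2916}} = \frac{2455}{3435 - 3 \sqrt{\left(-15\right)^{2} + 2916}} = \frac{2455}{3435 - 3 \sqrt{225 + 2916}} = \frac{2455}{3435 - 3 \sqrt{3141}} = \frac{2455}{3435 - 3 \cdot 3 \sqrt{349}} = \frac{2455}{3435 - 9 \sqrt{349}}$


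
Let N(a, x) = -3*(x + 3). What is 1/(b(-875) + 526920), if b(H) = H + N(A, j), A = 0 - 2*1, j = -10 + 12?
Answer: 1/526030 ≈ 1.9010e-6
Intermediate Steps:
j = 2
A = -2 (A = 0 - 2 = -2)
N(a, x) = -9 - 3*x (N(a, x) = -3*(3 + x) = -9 - 3*x)
b(H) = -15 + H (b(H) = H + (-9 - 3*2) = H + (-9 - 6) = H - 15 = -15 + H)
1/(b(-875) + 526920) = 1/((-15 - 875) + 526920) = 1/(-890 + 526920) = 1/526030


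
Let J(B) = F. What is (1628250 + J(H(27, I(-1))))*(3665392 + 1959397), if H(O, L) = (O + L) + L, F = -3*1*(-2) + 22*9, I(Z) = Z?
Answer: 9159710146206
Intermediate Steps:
F = 204 (F = -3*(-2) + 198 = 6 + 198 = 204)
H(O, L) = O + 2*L (H(O, L) = (L + O) + L = O + 2*L)
J(B) = 204
(1628250 + J(H(27, I(-1))))*(3665392 + 1959397) = (1628250 + 204)*(3665392 + 1959397) = 1628454*5624789 = 9159710146206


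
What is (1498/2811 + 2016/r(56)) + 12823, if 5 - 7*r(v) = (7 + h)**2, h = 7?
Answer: 6845298809/536901 ≈ 12750.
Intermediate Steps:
r(v) = -191/7 (r(v) = 5/7 - (7 + 7)**2/7 = 5/7 - 1/7*14**2 = 5/7 - 1/7*196 = 5/7 - 28 = -191/7)
(1498/2811 + 2016/r(56)) + 12823 = (1498/2811 + 2016/(-191/7)) + 12823 = (1498*(1/2811) + 2016*(-7/191)) + 12823 = (1498/2811 - 14112/191) + 12823 = -39382714/536901 + 12823 = 6845298809/536901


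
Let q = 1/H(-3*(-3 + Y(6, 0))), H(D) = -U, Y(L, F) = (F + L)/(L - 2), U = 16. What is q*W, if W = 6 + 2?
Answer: -½ ≈ -0.50000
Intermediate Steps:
Y(L, F) = (F + L)/(-2 + L)
W = 8
H(D) = -16 (H(D) = -1*16 = -16)
q = -1/16 (q = 1/(-16) = -1/16 ≈ -0.062500)
q*W = -1/16*8 = -½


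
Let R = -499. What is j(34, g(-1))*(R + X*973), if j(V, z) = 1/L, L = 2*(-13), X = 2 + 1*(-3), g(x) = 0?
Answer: 736/13 ≈ 56.615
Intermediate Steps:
X = -1 (X = 2 - 3 = -1)
L = -26
j(V, z) = -1/26 (j(V, z) = 1/(-26) = -1/26)
j(34, g(-1))*(R + X*973) = -(-499 - 1*973)/26 = -(-499 - 973)/26 = -1/26*(-1472) = 736/13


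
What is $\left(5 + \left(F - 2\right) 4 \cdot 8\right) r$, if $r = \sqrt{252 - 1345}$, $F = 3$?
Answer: $37 i \sqrt{1093} \approx 1223.2 i$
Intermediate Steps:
$r = i \sqrt{1093}$ ($r = \sqrt{-1093} = i \sqrt{1093} \approx 33.061 i$)
$\left(5 + \left(F - 2\right) 4 \cdot 8\right) r = \left(5 + \left(3 - 2\right) 4 \cdot 8\right) i \sqrt{1093} = \left(5 + 1 \cdot 4 \cdot 8\right) i \sqrt{1093} = \left(5 + 4 \cdot 8\right) i \sqrt{1093} = \left(5 + 32\right) i \sqrt{1093} = 37 i \sqrt{1093}$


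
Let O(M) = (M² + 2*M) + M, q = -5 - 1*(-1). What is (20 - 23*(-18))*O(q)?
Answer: 1736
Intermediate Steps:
q = -4 (q = -5 + 1 = -4)
O(M) = M² + 3*M
(20 - 23*(-18))*O(q) = (20 - 23*(-18))*(-4*(3 - 4)) = (20 + 414)*(-4*(-1)) = 434*4 = 1736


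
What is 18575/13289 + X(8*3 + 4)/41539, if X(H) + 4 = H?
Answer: 771905861/552011771 ≈ 1.3983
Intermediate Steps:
X(H) = -4 + H
18575/13289 + X(8*3 + 4)/41539 = 18575/13289 + (-4 + (8*3 + 4))/41539 = 18575*(1/13289) + (-4 + (24 + 4))*(1/41539) = 18575/13289 + (-4 + 28)*(1/41539) = 18575/13289 + 24*(1/41539) = 18575/13289 + 24/41539 = 771905861/552011771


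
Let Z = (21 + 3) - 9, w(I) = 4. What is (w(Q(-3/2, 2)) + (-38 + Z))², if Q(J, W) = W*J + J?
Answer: 361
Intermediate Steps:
Q(J, W) = J + J*W (Q(J, W) = J*W + J = J + J*W)
Z = 15 (Z = 24 - 9 = 15)
(w(Q(-3/2, 2)) + (-38 + Z))² = (4 + (-38 + 15))² = (4 - 23)² = (-19)² = 361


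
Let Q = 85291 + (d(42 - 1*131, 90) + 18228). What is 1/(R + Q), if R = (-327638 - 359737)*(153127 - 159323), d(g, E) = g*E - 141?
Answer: 1/4259070868 ≈ 2.3479e-10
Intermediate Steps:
d(g, E) = -141 + E*g (d(g, E) = E*g - 141 = -141 + E*g)
R = 4258975500 (R = -687375*(-6196) = 4258975500)
Q = 95368 (Q = 85291 + ((-141 + 90*(42 - 1*131)) + 18228) = 85291 + ((-141 + 90*(42 - 131)) + 18228) = 85291 + ((-141 + 90*(-89)) + 18228) = 85291 + ((-141 - 8010) + 18228) = 85291 + (-8151 + 18228) = 85291 + 10077 = 95368)
1/(R + Q) = 1/(4258975500 + 95368) = 1/4259070868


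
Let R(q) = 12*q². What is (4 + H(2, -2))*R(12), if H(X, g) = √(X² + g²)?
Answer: 6912 + 3456*√2 ≈ 11800.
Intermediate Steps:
(4 + H(2, -2))*R(12) = (4 + √(2² + (-2)²))*(12*12²) = (4 + √(4 + 4))*(12*144) = (4 + √8)*1728 = (4 + 2*√2)*1728 = 6912 + 3456*√2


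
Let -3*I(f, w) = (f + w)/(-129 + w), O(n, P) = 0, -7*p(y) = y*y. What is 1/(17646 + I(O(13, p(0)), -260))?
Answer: 1167/20592622 ≈ 5.6671e-5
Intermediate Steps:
p(y) = -y**2/7 (p(y) = -y*y/7 = -y**2/7)
I(f, w) = -(f + w)/(3*(-129 + w))
1/(17646 + I(O(13, p(0)), -260)) = 1/(17646 + (-1*0 - 1*(-260))/(3*(-129 - 260))) = 1/(17646 + (1/3)*(0 + 260)/(-389)) = 1/(17646 + (1/3)*(-1/389)*260) = 1/(17646 - 260/1167) = 1/(20592622/1167) = 1167/20592622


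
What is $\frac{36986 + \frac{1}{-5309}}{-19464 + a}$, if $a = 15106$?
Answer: $- \frac{196358673}{23136622} \approx -8.4869$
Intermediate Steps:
$\frac{36986 + \frac{1}{-5309}}{-19464 + a} = \frac{36986 + \frac{1}{-5309}}{-19464 + 15106} = \frac{36986 - \frac{1}{5309}}{-4358} = \frac{196358673}{5309} \left(- \frac{1}{4358}\right) = - \frac{196358673}{23136622}$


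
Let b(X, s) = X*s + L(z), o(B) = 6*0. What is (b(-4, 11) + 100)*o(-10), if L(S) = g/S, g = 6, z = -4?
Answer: 0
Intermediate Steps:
L(S) = 6/S
o(B) = 0
b(X, s) = -3/2 + X*s (b(X, s) = X*s + 6/(-4) = X*s + 6*(-¼) = X*s - 3/2 = -3/2 + X*s)
(b(-4, 11) + 100)*o(-10) = ((-3/2 - 4*11) + 100)*0 = ((-3/2 - 44) + 100)*0 = (-91/2 + 100)*0 = (109/2)*0 = 0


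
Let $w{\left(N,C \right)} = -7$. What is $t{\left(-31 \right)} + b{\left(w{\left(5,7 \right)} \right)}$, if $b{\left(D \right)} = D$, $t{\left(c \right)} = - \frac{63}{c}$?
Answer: $- \frac{154}{31} \approx -4.9677$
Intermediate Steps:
$t{\left(-31 \right)} + b{\left(w{\left(5,7 \right)} \right)} = - \frac{63}{-31} - 7 = \left(-63\right) \left(- \frac{1}{31}\right) - 7 = \frac{63}{31} - 7 = - \frac{154}{31}$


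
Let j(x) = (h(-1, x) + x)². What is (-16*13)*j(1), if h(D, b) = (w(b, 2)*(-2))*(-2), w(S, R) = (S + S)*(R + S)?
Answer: -130000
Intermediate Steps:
w(S, R) = 2*S*(R + S) (w(S, R) = (2*S)*(R + S) = 2*S*(R + S))
h(D, b) = 8*b*(2 + b) (h(D, b) = ((2*b*(2 + b))*(-2))*(-2) = -4*b*(2 + b)*(-2) = 8*b*(2 + b))
j(x) = (x + 8*x*(2 + x))² (j(x) = (8*x*(2 + x) + x)² = (x + 8*x*(2 + x))²)
(-16*13)*j(1) = (-16*13)*(1²*(17 + 8*1)²) = -208*(17 + 8)² = -208*25² = -208*625 = -130000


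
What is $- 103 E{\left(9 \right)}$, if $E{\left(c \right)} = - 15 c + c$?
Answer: $12978$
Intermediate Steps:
$E{\left(c \right)} = - 14 c$
$- 103 E{\left(9 \right)} = - 103 \left(\left(-14\right) 9\right) = \left(-103\right) \left(-126\right) = 12978$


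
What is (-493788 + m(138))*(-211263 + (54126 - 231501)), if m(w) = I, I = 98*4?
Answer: 191752434648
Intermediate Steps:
I = 392
m(w) = 392
(-493788 + m(138))*(-211263 + (54126 - 231501)) = (-493788 + 392)*(-211263 + (54126 - 231501)) = -493396*(-211263 - 177375) = -493396*(-388638) = 191752434648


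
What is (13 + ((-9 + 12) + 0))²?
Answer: 256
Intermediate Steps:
(13 + ((-9 + 12) + 0))² = (13 + (3 + 0))² = (13 + 3)² = 16² = 256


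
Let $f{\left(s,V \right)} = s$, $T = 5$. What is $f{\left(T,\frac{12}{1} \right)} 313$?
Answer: $1565$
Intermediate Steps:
$f{\left(T,\frac{12}{1} \right)} 313 = 5 \cdot 313 = 1565$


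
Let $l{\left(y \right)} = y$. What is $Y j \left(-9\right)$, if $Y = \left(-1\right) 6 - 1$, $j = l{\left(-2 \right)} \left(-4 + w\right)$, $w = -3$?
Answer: $882$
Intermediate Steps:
$j = 14$ ($j = - 2 \left(-4 - 3\right) = \left(-2\right) \left(-7\right) = 14$)
$Y = -7$ ($Y = -6 - 1 = -7$)
$Y j \left(-9\right) = \left(-7\right) 14 \left(-9\right) = \left(-98\right) \left(-9\right) = 882$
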